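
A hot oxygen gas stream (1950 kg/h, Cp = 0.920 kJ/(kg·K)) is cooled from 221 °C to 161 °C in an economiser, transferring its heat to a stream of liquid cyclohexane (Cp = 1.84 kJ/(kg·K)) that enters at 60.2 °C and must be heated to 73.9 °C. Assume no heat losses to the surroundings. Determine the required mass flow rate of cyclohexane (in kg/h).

Heat released by hot stream: Q = 1950 × 0.920 × (221 − 161) = 107640 kJ/h
Energy balance on cold side (adiabatic exchanger): Q = ṁ_c·Cp_c·(T_c,out − T_c,in)
ṁ_c = 107640 / [1.84 × (73.9 − 60.2)] = 4270.1 kg/h

ṁ_c = 4270 kg/h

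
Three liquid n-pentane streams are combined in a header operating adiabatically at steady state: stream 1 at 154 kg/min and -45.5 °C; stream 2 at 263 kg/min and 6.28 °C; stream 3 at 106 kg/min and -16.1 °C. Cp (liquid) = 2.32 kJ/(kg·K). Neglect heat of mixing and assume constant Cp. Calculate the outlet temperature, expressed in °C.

Adiabatic, steady state ⇒ Σ ṁᵢCp,ᵢ(T_out − Tᵢ) = 0
Σ ṁᵢCp,ᵢTᵢ = 154×2.32×-45.5 + 263×2.32×6.28 + 106×2.32×-16.1 = -16384
Σ ṁᵢCp,ᵢ = 154×2.32 + 263×2.32 + 106×2.32 = 1213.4
T_out = -16384 / 1213.4 = -13.503 °C

T_out = -13.5 °C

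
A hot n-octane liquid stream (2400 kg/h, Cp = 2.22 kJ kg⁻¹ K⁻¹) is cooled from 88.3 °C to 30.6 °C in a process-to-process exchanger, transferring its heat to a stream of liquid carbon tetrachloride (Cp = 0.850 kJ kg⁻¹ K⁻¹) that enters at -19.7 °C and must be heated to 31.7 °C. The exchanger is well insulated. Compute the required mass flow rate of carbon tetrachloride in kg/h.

ṁ_c = 7040 kg/h

Heat released by hot stream: Q = 2400 × 2.22 × (88.3 − 30.6) = 307430 kJ/h
Energy balance on cold side (adiabatic exchanger): Q = ṁ_c·Cp_c·(T_c,out − T_c,in)
ṁ_c = 307430 / [0.850 × (31.7 − -19.7)] = 7036.5 kg/h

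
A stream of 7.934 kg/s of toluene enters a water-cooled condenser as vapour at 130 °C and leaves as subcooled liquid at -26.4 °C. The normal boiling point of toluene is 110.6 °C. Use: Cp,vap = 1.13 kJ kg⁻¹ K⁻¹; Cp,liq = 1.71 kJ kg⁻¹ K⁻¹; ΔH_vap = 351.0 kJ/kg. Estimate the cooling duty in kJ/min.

vapour 130→110.6 °C: -21.922 kJ/kg
condensation at 110.6 °C: -351 kJ/kg
liquid 110.6→-26.4 °C: -234.27 kJ/kg
Δh = -21.922 + -351 + -234.27 = -607.19 kJ/kg
Q = ṁ·Δh = 7.934 kg/s × -607.19 kJ/kg = -4817.5 kJ/s
|Q| = 4817.5 kW = 289050 kJ/min

Q_c = 289000 kJ/min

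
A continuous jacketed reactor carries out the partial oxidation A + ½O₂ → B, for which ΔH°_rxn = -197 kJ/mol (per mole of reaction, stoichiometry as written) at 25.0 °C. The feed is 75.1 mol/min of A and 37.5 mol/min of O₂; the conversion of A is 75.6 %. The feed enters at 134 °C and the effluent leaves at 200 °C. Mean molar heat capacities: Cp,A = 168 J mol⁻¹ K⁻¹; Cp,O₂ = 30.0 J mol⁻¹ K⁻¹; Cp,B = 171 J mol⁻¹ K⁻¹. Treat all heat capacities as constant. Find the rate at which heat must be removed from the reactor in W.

Extent of reaction ξ = 0.756 × 75.1 = 56.776 mol/min
Reaction term: ξ·ΔH°_rxn = 56.776 × -197 = -11185 kJ/min
Sensible, feed 134→25 °C: -1497.9 kJ/min
Outlet flows (mol/min): A 18.324, O₂ 9.1122, B 56.776
Sensible, products 25→200 °C: 2285.6 kJ/min
Q = ΔH = -10397 kJ/min = -173.28 kW
Heat removed = 173280 W

Q_out = 173000 W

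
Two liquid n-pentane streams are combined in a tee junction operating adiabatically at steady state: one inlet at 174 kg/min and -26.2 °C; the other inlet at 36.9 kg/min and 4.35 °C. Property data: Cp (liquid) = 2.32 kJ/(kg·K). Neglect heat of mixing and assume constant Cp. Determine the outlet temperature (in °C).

T_out = -20.9 °C

Energy balance with Q = 0: Σ ṁᵢCp,ᵢ(T_out − Tᵢ) = 0
T_out = Σ ṁᵢCp,ᵢTᵢ / Σ ṁᵢCp,ᵢ
      = -10204 / 489.29 = -20.855 °C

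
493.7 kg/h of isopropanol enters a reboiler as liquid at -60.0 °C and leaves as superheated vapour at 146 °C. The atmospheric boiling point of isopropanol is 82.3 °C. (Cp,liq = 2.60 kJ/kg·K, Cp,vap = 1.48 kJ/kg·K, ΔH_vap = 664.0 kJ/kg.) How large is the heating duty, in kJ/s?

liquid -60.0→82.3 °C: 369.98 kJ/kg
vaporisation at 82.3 °C: 664 kJ/kg
vapour 82.3→146 °C: 94.276 kJ/kg
Δh = 369.98 + 664 + 94.276 = 1128.3 kJ/kg
Q = ṁ·Δh = 493.7 kg/h × 1128.3 kJ/kg = 557020 kJ/h
|Q| = 154.73 kW

Q = 155 kJ/s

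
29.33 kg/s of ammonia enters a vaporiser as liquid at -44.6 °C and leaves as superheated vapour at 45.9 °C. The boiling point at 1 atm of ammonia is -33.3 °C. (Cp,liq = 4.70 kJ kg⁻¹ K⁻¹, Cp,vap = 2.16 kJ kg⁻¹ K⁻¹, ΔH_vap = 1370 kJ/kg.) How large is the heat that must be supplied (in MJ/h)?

Q = 168000 MJ/h

liquid -44.6→-33.3 °C: 53.11 kJ/kg
vaporisation at -33.3 °C: 1370 kJ/kg
vapour -33.3→45.9 °C: 171.07 kJ/kg
Δh = 53.11 + 1370 + 171.07 = 1594.2 kJ/kg
Q = ṁ·Δh = 29.33 kg/s × 1594.2 kJ/kg = 46757 kJ/s
|Q| = 46757 kW = 168330 MJ/h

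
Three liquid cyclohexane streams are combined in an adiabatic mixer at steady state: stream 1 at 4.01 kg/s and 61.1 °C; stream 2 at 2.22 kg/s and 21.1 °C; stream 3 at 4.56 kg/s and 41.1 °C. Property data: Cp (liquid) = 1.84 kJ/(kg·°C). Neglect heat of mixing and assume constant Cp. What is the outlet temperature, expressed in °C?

No heat crosses the boundary, so H_out = H_in.
Σ ṁᵢCp,ᵢTᵢ = 4.01×1.84×61.1 + 2.22×1.84×21.1 + 4.56×1.84×41.1 = 881.85
Σ ṁᵢCp,ᵢ = 4.01×1.84 + 2.22×1.84 + 4.56×1.84 = 19.854
T_out = 881.85 / 19.854 = 44.418 °C

T_out = 44.4 °C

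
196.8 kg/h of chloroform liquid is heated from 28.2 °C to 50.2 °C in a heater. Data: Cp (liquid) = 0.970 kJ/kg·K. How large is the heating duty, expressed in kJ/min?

Q = 70.0 kJ/min

Q = ṁ·Cp·ΔT = 196.8 × 0.970 × (50.2 − 28.2) = 4199.7 kJ/h
Converting: 4199.7 / 3600 s = 1.1666 kW
Heating duty = 69.995 kJ/min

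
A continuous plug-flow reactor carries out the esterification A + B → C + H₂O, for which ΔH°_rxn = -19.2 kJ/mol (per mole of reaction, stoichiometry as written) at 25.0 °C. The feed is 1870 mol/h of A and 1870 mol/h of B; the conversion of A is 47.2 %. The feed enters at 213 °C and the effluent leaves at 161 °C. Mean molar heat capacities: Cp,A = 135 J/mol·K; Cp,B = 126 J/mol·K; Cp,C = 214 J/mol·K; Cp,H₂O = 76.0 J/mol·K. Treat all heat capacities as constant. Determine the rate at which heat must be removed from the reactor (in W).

Q_out = 10800 W

Extent of reaction ξ = 0.472 × 1870 = 882.64 mol/h
Reaction term: ξ·ΔH°_rxn = 882.64 × -19.2 = -16947 kJ/h
Sensible, feed 213→25 °C: -91757 kJ/h
Outlet flows (mol/h): A 987.36, B 987.36, C 882.64, H₂O 882.64
Sensible, products 25→161 °C: 69859 kJ/h
Q = ΔH = -38845 kJ/h = -10.79 kW
Heat removed = 10790 W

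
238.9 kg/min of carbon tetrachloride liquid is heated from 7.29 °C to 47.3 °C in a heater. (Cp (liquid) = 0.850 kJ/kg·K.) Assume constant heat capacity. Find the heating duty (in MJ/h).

Q = ṁ·Cp·ΔT = 238.9 × 0.850 × (47.3 − 7.29) = 8124.6 kJ/min
Converting: 8124.6 / 60 s = 135.41 kW
Heating duty = 487.48 MJ/h

Q = 487 MJ/h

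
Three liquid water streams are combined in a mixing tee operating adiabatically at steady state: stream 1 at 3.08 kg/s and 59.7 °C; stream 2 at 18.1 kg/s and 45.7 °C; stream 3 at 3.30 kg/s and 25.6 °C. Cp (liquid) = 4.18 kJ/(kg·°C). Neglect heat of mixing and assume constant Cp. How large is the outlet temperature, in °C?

T_out = 44.8 °C

Adiabatic, steady state ⇒ Σ ṁᵢCp,ᵢ(T_out − Tᵢ) = 0
T_out = Σ ṁᵢCp,ᵢTᵢ / Σ ṁᵢCp,ᵢ
      = 4579.3 / 102.33 = 44.752 °C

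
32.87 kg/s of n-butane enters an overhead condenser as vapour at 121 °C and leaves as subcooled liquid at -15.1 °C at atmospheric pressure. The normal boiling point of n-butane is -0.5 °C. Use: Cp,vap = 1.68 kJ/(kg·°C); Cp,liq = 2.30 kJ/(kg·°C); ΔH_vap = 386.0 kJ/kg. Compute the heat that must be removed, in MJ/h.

vapour 121→-0.5 °C: -204.12 kJ/kg
condensation at -0.5 °C: -386 kJ/kg
liquid -0.5→-15.1 °C: -33.58 kJ/kg
Δh = -204.12 + -386 + -33.58 = -623.7 kJ/kg
Q = ṁ·Δh = 32.87 kg/s × -623.7 kJ/kg = -20501 kJ/s
|Q| = 20501 kW = 73804 MJ/h

Q_c = 73800 MJ/h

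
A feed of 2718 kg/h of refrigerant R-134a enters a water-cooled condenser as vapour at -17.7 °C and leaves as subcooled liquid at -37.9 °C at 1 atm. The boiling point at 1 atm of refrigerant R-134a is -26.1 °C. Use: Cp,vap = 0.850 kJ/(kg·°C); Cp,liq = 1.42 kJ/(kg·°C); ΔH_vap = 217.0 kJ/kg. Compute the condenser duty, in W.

Q_c = 182000 W

vapour -17.7→-26.1 °C: -7.14 kJ/kg
condensation at -26.1 °C: -217 kJ/kg
liquid -26.1→-37.9 °C: -16.756 kJ/kg
Δh = -7.14 + -217 + -16.756 = -240.9 kJ/kg
Q = ṁ·Δh = 2718 kg/h × -240.9 kJ/kg = -654760 kJ/h
|Q| = 181.88 kW = 181880 W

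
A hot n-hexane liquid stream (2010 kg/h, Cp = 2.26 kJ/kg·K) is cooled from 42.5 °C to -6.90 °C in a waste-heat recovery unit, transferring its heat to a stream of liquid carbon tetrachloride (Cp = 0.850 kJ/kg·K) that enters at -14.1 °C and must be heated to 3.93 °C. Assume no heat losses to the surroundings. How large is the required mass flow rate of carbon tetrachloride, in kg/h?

ṁ_c = 14600 kg/h

Heat released by hot stream: Q = 2010 × 2.26 × (42.5 − -6.90) = 224400 kJ/h
Energy balance on cold side (adiabatic exchanger): Q = ṁ_c·Cp_c·(T_c,out − T_c,in)
ṁ_c = 224400 / [0.850 × (3.93 − -14.1)] = 14643 kg/h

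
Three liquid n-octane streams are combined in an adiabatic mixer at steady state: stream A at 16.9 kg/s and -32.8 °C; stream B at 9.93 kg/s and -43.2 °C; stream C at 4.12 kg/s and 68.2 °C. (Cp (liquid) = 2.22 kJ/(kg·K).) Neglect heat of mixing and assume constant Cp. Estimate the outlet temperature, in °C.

T_out = -22.7 °C

No heat crosses the boundary, so H_out = H_in.
Σ ṁᵢCp,ᵢTᵢ = 16.9×2.22×-32.8 + 9.93×2.22×-43.2 + 4.12×2.22×68.2 = -1559.1
Σ ṁᵢCp,ᵢ = 16.9×2.22 + 9.93×2.22 + 4.12×2.22 = 68.709
T_out = -1559.1 / 68.709 = -22.692 °C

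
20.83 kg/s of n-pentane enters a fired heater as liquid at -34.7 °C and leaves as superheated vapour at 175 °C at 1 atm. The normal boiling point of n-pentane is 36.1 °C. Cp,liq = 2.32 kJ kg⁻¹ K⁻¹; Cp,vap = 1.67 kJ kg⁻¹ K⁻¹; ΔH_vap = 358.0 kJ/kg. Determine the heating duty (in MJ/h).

Q = 56600 MJ/h

liquid -34.7→36.1 °C: 164.26 kJ/kg
vaporisation at 36.1 °C: 358 kJ/kg
vapour 36.1→175 °C: 231.96 kJ/kg
Δh = 164.26 + 358 + 231.96 = 754.22 kJ/kg
Q = ṁ·Δh = 20.83 kg/s × 754.22 kJ/kg = 15710 kJ/s
|Q| = 15710 kW = 56557 MJ/h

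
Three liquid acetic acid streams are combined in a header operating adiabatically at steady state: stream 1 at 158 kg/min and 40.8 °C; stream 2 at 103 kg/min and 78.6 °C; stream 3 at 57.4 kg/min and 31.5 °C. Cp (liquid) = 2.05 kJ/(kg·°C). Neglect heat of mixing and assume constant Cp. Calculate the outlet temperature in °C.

Energy balance with Q = 0: Σ ṁᵢCp,ᵢ(T_out − Tᵢ) = 0
Σ ṁᵢCp,ᵢTᵢ = 158×2.05×40.8 + 103×2.05×78.6 + 57.4×2.05×31.5 = 33518
Σ ṁᵢCp,ᵢ = 158×2.05 + 103×2.05 + 57.4×2.05 = 652.72
T_out = 33518 / 652.72 = 51.351 °C

T_out = 51.4 °C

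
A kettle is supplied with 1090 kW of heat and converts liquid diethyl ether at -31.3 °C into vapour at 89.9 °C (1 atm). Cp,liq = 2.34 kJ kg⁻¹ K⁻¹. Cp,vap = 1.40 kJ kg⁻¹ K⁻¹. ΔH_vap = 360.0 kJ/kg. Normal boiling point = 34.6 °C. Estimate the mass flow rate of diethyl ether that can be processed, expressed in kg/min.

ṁ = 111 kg/min

Δh = 2.34×(34.6−-31.3) + 360.0 + 1.40×(89.9−34.6) = 591.63 kJ/kg
Q = 1090 kW = 1090 kJ/s = 65400 kJ/min
ṁ = Q/Δh = 65400 / 591.63 = 110.54 kg/min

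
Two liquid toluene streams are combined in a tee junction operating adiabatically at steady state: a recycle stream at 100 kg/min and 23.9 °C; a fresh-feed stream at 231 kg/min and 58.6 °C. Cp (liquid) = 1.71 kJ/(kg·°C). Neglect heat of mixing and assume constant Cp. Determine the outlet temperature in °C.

T_out = 48.1 °C

Adiabatic, steady state ⇒ Σ ṁᵢCp,ᵢ(T_out − Tᵢ) = 0
T_out = Σ ṁᵢCp,ᵢTᵢ / Σ ṁᵢCp,ᵢ
      = 27234 / 566.01 = 48.117 °C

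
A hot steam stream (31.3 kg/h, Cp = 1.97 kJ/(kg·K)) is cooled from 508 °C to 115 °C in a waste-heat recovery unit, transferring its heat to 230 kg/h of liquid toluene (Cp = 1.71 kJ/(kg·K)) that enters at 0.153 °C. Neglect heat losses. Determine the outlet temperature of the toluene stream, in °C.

T_c,out = 61.8 °C

Heat released by hot stream: Q = 31.3 × 1.97 × (508 − 115) = 24233 kJ/h
Energy balance on cold side (adiabatic exchanger): Q = ṁ_c·Cp_c·(T_c,out − T_c,in)
T_c,out = 0.153 + 24233/(230 × 1.71) = 61.767 °C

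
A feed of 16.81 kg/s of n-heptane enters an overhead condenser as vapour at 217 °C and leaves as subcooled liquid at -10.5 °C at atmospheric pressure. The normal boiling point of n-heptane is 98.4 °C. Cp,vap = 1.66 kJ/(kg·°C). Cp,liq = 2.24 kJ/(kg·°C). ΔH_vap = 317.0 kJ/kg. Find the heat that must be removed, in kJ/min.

vapour 217→98.4 °C: -196.88 kJ/kg
condensation at 98.4 °C: -317 kJ/kg
liquid 98.4→-10.5 °C: -243.94 kJ/kg
Δh = -196.88 + -317 + -243.94 = -757.81 kJ/kg
Q = ṁ·Δh = 16.81 kg/s × -757.81 kJ/kg = -12739 kJ/s
|Q| = 12739 kW = 764330 kJ/min

Q_c = 764000 kJ/min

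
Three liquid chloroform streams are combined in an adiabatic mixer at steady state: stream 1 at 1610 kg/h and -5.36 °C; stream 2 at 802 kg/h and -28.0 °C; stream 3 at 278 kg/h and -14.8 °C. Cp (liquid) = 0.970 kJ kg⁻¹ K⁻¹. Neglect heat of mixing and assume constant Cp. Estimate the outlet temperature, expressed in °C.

T_out = -13.1 °C

No heat crosses the boundary, so H_out = H_in.
Σ ṁᵢCp,ᵢTᵢ = 1610×0.970×-5.36 + 802×0.970×-28.0 + 278×0.970×-14.8 = -34144
Σ ṁᵢCp,ᵢ = 1610×0.970 + 802×0.970 + 278×0.970 = 2609.3
T_out = -34144 / 2609.3 = -13.086 °C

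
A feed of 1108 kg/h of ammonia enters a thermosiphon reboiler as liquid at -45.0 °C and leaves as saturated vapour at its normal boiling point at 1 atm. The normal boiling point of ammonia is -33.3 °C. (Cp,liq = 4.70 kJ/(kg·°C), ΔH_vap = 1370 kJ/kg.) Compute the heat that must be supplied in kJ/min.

Q = 26300 kJ/min

liquid -45.0→-33.3 °C: 54.99 kJ/kg
vaporisation at -33.3 °C: 1370 kJ/kg
Δh = 54.99 + 1370 = 1425 kJ/kg
Q = ṁ·Δh = 1108 kg/h × 1425 kJ/kg = 1.5789e+06 kJ/h
|Q| = 438.58 kW = 26315 kJ/min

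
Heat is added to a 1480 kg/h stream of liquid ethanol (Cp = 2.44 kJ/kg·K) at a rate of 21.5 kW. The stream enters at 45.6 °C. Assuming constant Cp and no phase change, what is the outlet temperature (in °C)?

T_out = 67.0 °C

Q = 21.5 kW = 77400 kJ/h
ΔT = Q/(ṁ·Cp) = 77400/(1480×2.44) = 21.433 K
T_out = 45.6 + 21.433 = 67.033 °C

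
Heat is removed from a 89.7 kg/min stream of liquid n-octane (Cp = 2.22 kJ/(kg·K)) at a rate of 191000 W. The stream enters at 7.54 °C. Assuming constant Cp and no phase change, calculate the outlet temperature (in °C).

T_out = -50.0 °C

Q = 191000 W = 11460 kJ/min
ΔT = Q/(ṁ·Cp) = 11460/(89.7×2.22) = 57.549 K
T_out = 7.54 − 57.549 = -50.009 °C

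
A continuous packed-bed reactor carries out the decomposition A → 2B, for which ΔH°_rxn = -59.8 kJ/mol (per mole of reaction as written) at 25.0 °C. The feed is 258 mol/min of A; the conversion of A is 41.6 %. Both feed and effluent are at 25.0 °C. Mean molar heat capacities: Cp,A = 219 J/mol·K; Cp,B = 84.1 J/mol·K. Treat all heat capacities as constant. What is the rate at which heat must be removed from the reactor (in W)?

Extent of reaction ξ = 0.416 × 258 = 107.33 mol/min
Reaction term: ξ·ΔH°_rxn = 107.33 × -59.8 = -6418.2 kJ/min
Q = ΔH = -6418.2 kJ/min = -106.97 kW
Heat removed = 106970 W

Q_out = 107000 W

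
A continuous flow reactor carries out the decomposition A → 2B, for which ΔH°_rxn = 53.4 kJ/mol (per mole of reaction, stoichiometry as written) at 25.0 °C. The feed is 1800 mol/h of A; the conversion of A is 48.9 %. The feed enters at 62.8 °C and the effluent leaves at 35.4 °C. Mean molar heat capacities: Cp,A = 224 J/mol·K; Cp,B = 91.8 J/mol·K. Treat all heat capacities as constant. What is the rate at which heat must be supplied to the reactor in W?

Extent of reaction ξ = 0.489 × 1800 = 880.2 mol/h
Reaction term: ξ·ΔH°_rxn = 880.2 × 53.4 = 47003 kJ/h
Sensible, feed 62.8→25 °C: -15241 kJ/h
Outlet flows (mol/h): A 919.8, B 1760.4
Sensible, products 25→35.4 °C: 3823.5 kJ/h
Q = ΔH = 35585 kJ/h = 9.8848 kW
Heat supplied = 9884.8 W

Q_in = 9880 W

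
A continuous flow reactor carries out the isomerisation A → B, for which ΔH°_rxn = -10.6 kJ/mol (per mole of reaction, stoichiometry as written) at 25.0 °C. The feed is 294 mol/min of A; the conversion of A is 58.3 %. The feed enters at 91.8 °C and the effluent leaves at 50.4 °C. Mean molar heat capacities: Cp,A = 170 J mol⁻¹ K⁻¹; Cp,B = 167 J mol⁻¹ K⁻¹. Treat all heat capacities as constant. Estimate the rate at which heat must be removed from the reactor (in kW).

Q_out = 65.0 kW

Extent of reaction ξ = 0.583 × 294 = 171.4 mol/min
Reaction term: ξ·ΔH°_rxn = 171.4 × -10.6 = -1816.9 kJ/min
Sensible, feed 91.8→25 °C: -3338.7 kJ/min
Outlet flows (mol/min): A 122.6, B 171.4
Sensible, products 25→50.4 °C: 1256.4 kJ/min
Q = ΔH = -3899.1 kJ/min = -64.985 kW
Heat removed = 64.985 kW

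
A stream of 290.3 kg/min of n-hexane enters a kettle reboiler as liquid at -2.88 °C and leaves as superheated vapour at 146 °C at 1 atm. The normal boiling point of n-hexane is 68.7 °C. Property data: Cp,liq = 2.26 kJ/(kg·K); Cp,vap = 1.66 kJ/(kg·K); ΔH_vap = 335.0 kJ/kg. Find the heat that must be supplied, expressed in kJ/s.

Q = 3020 kJ/s

liquid -2.88→68.7 °C: 161.77 kJ/kg
vaporisation at 68.7 °C: 335 kJ/kg
vapour 68.7→146 °C: 128.32 kJ/kg
Δh = 161.77 + 335 + 128.32 = 625.09 kJ/kg
Q = ṁ·Δh = 290.3 kg/min × 625.09 kJ/kg = 181460 kJ/min
|Q| = 3024.4 kW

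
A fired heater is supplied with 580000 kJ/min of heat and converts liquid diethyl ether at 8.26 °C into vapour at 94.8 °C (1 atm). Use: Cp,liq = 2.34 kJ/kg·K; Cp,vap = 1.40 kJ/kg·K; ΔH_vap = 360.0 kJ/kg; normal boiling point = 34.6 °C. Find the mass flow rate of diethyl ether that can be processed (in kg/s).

ṁ = 19.1 kg/s

Δh = 2.34×(34.6−8.26) + 360.0 + 1.40×(94.8−34.6) = 505.92 kJ/kg
Q = 580000 kJ/min = 9666.7 kJ/s = 9666.7 kJ/s
ṁ = Q/Δh = 9666.7 / 505.92 = 19.107 kg/s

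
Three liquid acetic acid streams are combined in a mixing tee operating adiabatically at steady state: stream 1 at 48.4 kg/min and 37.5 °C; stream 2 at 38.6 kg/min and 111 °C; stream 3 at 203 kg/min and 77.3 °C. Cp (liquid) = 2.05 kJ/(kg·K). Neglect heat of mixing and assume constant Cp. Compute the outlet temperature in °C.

Adiabatic, steady state ⇒ Σ ṁᵢCp,ᵢ(T_out − Tᵢ) = 0
Σ ṁᵢCp,ᵢTᵢ = 48.4×2.05×37.5 + 38.6×2.05×111 + 203×2.05×77.3 = 44673
Σ ṁᵢCp,ᵢ = 48.4×2.05 + 38.6×2.05 + 203×2.05 = 594.5
T_out = 44673 / 594.5 = 75.143 °C

T_out = 75.1 °C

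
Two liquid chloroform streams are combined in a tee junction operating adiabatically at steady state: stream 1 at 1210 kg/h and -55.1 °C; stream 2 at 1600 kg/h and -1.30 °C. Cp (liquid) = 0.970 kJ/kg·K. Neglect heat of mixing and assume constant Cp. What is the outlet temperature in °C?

No heat crosses the boundary, so H_out = H_in.
T_out = Σ ṁᵢCp,ᵢTᵢ / Σ ṁᵢCp,ᵢ
      = -66688 / 2725.7 = -24.467 °C

T_out = -24.5 °C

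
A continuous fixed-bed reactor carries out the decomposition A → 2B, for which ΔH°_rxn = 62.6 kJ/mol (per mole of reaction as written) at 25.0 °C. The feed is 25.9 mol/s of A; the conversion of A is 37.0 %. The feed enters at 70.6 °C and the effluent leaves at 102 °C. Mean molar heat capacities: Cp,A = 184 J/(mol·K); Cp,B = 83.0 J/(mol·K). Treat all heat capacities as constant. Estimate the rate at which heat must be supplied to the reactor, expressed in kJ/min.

Q_in = 44200 kJ/min

Extent of reaction ξ = 0.370 × 25.9 = 9.583 mol/s
Reaction term: ξ·ΔH°_rxn = 9.583 × 62.6 = 599.9 kJ/s
Sensible, feed 70.6→25 °C: -217.31 kJ/s
Outlet flows (mol/s): A 16.317, B 19.166
Sensible, products 25→102 °C: 353.67 kJ/s
Q = ΔH = 736.25 kJ/s = 736.25 kW
Heat supplied = 44175 kJ/min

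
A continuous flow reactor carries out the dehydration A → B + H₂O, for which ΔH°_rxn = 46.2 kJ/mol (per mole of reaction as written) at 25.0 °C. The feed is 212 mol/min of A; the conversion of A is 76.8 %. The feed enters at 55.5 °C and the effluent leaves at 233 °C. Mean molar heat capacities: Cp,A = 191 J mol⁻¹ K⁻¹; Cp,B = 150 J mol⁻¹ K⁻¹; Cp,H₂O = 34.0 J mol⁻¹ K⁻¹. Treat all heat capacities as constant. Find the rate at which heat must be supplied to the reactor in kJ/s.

Extent of reaction ξ = 0.768 × 212 = 162.82 mol/min
Reaction term: ξ·ΔH°_rxn = 162.82 × 46.2 = 7522.1 kJ/min
Sensible, feed 55.5→25 °C: -1235 kJ/min
Outlet flows (mol/min): A 49.184, B 162.82, H₂O 162.82
Sensible, products 25→233 °C: 8185.3 kJ/min
Q = ΔH = 14472 kJ/min = 241.21 kW
Heat supplied = 241.21 kJ/s

Q_in = 241 kJ/s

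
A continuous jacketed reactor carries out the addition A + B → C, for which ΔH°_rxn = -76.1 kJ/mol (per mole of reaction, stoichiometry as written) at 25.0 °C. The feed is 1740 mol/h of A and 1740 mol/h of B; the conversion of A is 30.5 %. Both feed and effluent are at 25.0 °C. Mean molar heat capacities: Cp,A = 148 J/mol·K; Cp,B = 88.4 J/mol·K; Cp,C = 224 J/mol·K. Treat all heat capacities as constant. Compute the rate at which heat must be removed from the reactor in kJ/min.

Extent of reaction ξ = 0.305 × 1740 = 530.7 mol/h
Reaction term: ξ·ΔH°_rxn = 530.7 × -76.1 = -40386 kJ/h
Q = ΔH = -40386 kJ/h = -11.218 kW
Heat removed = 673.1 kJ/min

Q_out = 673 kJ/min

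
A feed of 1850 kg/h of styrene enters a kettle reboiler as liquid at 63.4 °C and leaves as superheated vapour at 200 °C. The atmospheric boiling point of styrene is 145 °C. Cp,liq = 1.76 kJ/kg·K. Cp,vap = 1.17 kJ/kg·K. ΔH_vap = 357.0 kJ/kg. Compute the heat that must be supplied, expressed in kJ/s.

Q = 290 kJ/s

liquid 63.4→145 °C: 143.62 kJ/kg
vaporisation at 145 °C: 357 kJ/kg
vapour 145→200 °C: 64.35 kJ/kg
Δh = 143.62 + 357 + 64.35 = 564.97 kJ/kg
Q = ṁ·Δh = 1850 kg/h × 564.97 kJ/kg = 1.0452e+06 kJ/h
|Q| = 290.33 kW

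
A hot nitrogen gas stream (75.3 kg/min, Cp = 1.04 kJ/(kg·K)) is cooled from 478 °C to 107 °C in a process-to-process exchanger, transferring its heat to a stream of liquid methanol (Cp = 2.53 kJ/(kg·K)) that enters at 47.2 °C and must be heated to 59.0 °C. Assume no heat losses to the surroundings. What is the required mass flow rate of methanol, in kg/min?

Heat released by hot stream: Q = 75.3 × 1.04 × (478 − 107) = 29054 kJ/min
Energy balance on cold side (adiabatic exchanger): Q = ṁ_c·Cp_c·(T_c,out − T_c,in)
ṁ_c = 29054 / [2.53 × (59.0 − 47.2)] = 973.19 kg/min

ṁ_c = 973 kg/min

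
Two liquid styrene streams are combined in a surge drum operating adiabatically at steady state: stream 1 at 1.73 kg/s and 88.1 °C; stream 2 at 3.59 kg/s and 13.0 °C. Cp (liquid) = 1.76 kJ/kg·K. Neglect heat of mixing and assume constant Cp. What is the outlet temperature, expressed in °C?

Adiabatic, steady state ⇒ Σ ṁᵢCp,ᵢ(T_out − Tᵢ) = 0
T_out = Σ ṁᵢCp,ᵢTᵢ / Σ ṁᵢCp,ᵢ
      = 350.39 / 9.3632 = 37.422 °C

T_out = 37.4 °C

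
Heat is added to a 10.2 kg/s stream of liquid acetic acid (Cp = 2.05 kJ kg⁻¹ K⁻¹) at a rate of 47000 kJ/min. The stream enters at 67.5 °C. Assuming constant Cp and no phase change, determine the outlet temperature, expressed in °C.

T_out = 105 °C

Q = 47000 kJ/min = 783.33 kJ/s
ΔT = Q/(ṁ·Cp) = 783.33/(10.2×2.05) = 37.462 K
T_out = 67.5 + 37.462 = 104.96 °C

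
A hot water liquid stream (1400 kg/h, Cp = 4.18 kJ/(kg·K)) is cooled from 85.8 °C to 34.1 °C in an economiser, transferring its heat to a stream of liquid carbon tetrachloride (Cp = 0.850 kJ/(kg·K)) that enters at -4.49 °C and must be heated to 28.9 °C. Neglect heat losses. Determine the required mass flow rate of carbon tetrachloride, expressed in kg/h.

Heat released by hot stream: Q = 1400 × 4.18 × (85.8 − 34.1) = 302550 kJ/h
Energy balance on cold side (adiabatic exchanger): Q = ṁ_c·Cp_c·(T_c,out − T_c,in)
ṁ_c = 302550 / [0.850 × (28.9 − -4.49)] = 10660 kg/h

ṁ_c = 10700 kg/h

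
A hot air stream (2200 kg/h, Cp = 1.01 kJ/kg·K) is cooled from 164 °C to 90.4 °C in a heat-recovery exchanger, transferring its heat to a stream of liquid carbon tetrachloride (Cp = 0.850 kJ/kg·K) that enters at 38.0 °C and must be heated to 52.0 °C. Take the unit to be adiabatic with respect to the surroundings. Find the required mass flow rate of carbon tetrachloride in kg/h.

ṁ_c = 13700 kg/h

Heat released by hot stream: Q = 2200 × 1.01 × (164 − 90.4) = 163540 kJ/h
Energy balance on cold side (adiabatic exchanger): Q = ṁ_c·Cp_c·(T_c,out − T_c,in)
ṁ_c = 163540 / [0.850 × (52.0 − 38.0)] = 13743 kg/h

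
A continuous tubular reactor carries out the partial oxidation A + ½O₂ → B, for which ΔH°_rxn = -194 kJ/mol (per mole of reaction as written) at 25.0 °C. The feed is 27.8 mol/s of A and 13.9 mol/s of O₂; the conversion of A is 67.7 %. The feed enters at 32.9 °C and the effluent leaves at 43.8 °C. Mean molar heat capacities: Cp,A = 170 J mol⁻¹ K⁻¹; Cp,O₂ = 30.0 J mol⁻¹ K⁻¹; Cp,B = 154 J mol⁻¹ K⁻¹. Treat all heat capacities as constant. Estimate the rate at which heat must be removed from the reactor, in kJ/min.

Extent of reaction ξ = 0.677 × 27.8 = 18.821 mol/s
Reaction term: ξ·ΔH°_rxn = 18.821 × -194 = -3651.2 kJ/s
Sensible, feed 32.9→25 °C: -40.63 kJ/s
Outlet flows (mol/s): A 8.9794, O₂ 4.4897, B 18.821
Sensible, products 25→43.8 °C: 85.72 kJ/s
Q = ΔH = -3606.1 kJ/s = -3606.1 kW
Heat removed = 216370 kJ/min

Q_out = 216000 kJ/min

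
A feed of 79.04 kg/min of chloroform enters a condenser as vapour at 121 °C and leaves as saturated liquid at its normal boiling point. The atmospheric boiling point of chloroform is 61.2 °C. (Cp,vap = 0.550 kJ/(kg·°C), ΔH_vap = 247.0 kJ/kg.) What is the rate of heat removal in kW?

Q_c = 369 kW

vapour 121→61.2 °C: -32.89 kJ/kg
condensation at 61.2 °C: -247 kJ/kg
Δh = -32.89 + -247 = -279.89 kJ/kg
Q = ṁ·Δh = 79.04 kg/min × -279.89 kJ/kg = -22123 kJ/min
|Q| = 368.71 kW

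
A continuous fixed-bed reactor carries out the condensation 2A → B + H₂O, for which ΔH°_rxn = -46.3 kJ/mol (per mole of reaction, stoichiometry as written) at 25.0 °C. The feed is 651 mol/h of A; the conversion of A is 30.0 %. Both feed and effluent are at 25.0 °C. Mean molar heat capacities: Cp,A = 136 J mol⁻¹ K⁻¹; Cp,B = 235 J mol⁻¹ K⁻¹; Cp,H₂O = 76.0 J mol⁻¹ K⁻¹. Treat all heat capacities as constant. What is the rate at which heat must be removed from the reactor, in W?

Q_out = 1260 W

Extent of reaction ξ = 0.300 × 651 / 2 = 97.65 mol/h
Reaction term: ξ·ΔH°_rxn = 97.65 × -46.3 = -4521.2 kJ/h
Q = ΔH = -4521.2 kJ/h = -1.2559 kW
Heat removed = 1255.9 W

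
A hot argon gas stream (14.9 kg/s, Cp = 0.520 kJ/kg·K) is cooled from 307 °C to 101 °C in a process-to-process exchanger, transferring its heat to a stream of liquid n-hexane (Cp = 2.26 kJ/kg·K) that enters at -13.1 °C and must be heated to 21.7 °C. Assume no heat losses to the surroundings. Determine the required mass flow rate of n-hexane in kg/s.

ṁ_c = 20.3 kg/s

Heat released by hot stream: Q = 14.9 × 0.520 × (307 − 101) = 1596.1 kJ/s
Energy balance on cold side (adiabatic exchanger): Q = ṁ_c·Cp_c·(T_c,out − T_c,in)
ṁ_c = 1596.1 / [2.26 × (21.7 − -13.1)] = 20.294 kg/s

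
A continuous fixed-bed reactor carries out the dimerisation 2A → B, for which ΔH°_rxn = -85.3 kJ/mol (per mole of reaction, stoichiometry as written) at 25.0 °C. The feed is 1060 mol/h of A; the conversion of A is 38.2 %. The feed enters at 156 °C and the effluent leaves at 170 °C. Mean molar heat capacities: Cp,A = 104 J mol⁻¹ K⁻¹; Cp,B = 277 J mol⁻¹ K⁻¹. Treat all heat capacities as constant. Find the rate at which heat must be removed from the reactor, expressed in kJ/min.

Extent of reaction ξ = 0.382 × 1060 / 2 = 202.46 mol/h
Reaction term: ξ·ΔH°_rxn = 202.46 × -85.3 = -17270 kJ/h
Sensible, feed 156→25 °C: -14441 kJ/h
Outlet flows (mol/h): A 655.08, B 202.46
Sensible, products 25→170 °C: 18010 kJ/h
Q = ΔH = -13701 kJ/h = -3.8058 kW
Heat removed = 228.35 kJ/min

Q_out = 228 kJ/min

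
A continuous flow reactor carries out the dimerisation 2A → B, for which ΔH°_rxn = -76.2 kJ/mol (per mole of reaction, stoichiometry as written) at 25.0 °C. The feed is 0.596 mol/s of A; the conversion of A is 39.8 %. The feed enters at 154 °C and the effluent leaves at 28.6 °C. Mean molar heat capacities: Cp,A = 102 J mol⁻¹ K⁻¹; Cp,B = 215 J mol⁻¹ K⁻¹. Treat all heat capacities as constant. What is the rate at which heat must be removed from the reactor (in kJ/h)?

Extent of reaction ξ = 0.398 × 0.596 / 2 = 0.1186 mol/s
Reaction term: ξ·ΔH°_rxn = 0.1186 × -76.2 = -9.0376 kJ/s
Sensible, feed 154→25 °C: -7.8422 kJ/s
Outlet flows (mol/s): A 0.35879, B 0.1186
Sensible, products 25→28.6 °C: 0.22355 kJ/s
Q = ΔH = -16.656 kJ/s = -16.656 kW
Heat removed = 59962 kJ/h

Q_out = 60000 kJ/h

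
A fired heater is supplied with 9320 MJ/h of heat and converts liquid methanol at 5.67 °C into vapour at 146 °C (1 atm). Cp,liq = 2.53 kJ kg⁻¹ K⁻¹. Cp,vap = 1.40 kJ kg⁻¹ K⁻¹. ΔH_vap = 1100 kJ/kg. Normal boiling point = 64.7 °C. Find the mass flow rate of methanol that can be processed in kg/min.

Δh = 2.53×(64.7−5.67) + 1100 + 1.40×(146−64.7) = 1363.2 kJ/kg
Q = 9320 MJ/h = 2588.9 kJ/s = 155330 kJ/min
ṁ = Q/Δh = 155330 / 1363.2 = 113.95 kg/min

ṁ = 114 kg/min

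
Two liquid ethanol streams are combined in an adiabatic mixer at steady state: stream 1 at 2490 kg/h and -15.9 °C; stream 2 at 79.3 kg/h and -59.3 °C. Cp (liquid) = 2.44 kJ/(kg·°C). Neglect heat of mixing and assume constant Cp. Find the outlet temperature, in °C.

No heat crosses the boundary, so H_out = H_in.
Σ ṁᵢCp,ᵢTᵢ = 2490×2.44×-15.9 + 79.3×2.44×-59.3 = -108080
Σ ṁᵢCp,ᵢ = 2490×2.44 + 79.3×2.44 = 6269.1
T_out = -108080 / 6269.1 = -17.24 °C

T_out = -17.2 °C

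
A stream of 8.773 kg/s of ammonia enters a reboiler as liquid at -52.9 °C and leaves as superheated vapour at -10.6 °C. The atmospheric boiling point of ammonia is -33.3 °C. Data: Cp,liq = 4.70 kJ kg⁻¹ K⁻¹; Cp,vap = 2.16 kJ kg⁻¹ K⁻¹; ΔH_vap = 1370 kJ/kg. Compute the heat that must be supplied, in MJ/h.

Q = 47700 MJ/h

liquid -52.9→-33.3 °C: 92.12 kJ/kg
vaporisation at -33.3 °C: 1370 kJ/kg
vapour -33.3→-10.6 °C: 49.032 kJ/kg
Δh = 92.12 + 1370 + 49.032 = 1511.2 kJ/kg
Q = ṁ·Δh = 8.773 kg/s × 1511.2 kJ/kg = 13257 kJ/s
|Q| = 13257 kW = 47726 MJ/h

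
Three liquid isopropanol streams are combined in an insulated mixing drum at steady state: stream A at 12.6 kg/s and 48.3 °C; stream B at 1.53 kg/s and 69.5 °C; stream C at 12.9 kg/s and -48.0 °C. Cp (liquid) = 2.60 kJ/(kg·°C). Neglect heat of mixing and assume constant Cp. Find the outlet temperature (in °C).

Adiabatic, steady state ⇒ Σ ṁᵢCp,ᵢ(T_out − Tᵢ) = 0
T_out = Σ ṁᵢCp,ᵢTᵢ / Σ ṁᵢCp,ᵢ
      = 248.86 / 70.278 = 3.5411 °C

T_out = 3.54 °C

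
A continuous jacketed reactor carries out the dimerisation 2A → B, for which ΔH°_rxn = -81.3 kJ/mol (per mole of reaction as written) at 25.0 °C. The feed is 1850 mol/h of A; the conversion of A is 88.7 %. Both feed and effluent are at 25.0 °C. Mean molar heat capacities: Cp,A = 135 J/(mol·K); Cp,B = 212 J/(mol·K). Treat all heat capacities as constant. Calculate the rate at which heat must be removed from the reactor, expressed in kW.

Extent of reaction ξ = 0.887 × 1850 / 2 = 820.48 mol/h
Reaction term: ξ·ΔH°_rxn = 820.48 × -81.3 = -66705 kJ/h
Q = ΔH = -66705 kJ/h = -18.529 kW
Heat removed = 18.529 kW

Q_out = 18.5 kW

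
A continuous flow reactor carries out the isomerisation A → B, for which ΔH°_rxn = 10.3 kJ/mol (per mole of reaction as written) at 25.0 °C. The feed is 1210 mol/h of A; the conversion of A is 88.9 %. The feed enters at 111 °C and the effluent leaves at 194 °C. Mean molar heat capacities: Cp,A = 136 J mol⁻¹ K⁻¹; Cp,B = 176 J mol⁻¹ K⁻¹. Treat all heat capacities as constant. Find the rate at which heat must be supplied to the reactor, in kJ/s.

Extent of reaction ξ = 0.889 × 1210 = 1075.7 mol/h
Reaction term: ξ·ΔH°_rxn = 1075.7 × 10.3 = 11080 kJ/h
Sensible, feed 111→25 °C: -14152 kJ/h
Outlet flows (mol/h): A 134.31, B 1075.7
Sensible, products 25→194 °C: 35082 kJ/h
Q = ΔH = 32010 kJ/h = 8.8916 kW
Heat supplied = 8.8916 kJ/s

Q_in = 8.89 kJ/s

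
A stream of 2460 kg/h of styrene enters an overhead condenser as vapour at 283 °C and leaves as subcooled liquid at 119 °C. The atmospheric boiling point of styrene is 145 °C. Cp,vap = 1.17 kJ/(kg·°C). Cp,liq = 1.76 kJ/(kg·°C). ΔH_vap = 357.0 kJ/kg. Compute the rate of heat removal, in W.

Q_c = 386000 W

vapour 283→145 °C: -161.46 kJ/kg
condensation at 145 °C: -357 kJ/kg
liquid 145→119 °C: -45.76 kJ/kg
Δh = -161.46 + -357 + -45.76 = -564.22 kJ/kg
Q = ṁ·Δh = 2460 kg/h × -564.22 kJ/kg = -1.388e+06 kJ/h
|Q| = 385.55 kW = 385550 W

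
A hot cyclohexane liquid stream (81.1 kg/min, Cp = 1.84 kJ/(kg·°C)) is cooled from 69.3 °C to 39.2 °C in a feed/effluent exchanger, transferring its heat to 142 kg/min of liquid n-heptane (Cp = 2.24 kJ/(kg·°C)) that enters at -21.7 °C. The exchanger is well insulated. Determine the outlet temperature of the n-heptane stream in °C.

Heat released by hot stream: Q = 81.1 × 1.84 × (69.3 − 39.2) = 4491.6 kJ/min
Energy balance on cold side (adiabatic exchanger): Q = ṁ_c·Cp_c·(T_c,out − T_c,in)
T_c,out = -21.7 + 4491.6/(142 × 2.24) = -7.5789 °C

T_c,out = -7.58 °C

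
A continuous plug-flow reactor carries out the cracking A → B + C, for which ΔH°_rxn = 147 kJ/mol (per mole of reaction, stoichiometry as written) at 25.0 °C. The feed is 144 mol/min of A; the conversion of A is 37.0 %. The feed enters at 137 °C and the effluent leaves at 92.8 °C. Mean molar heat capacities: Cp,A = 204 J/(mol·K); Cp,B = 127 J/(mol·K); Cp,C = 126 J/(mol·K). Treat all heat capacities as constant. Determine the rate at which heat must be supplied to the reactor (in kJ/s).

Extent of reaction ξ = 0.370 × 144 = 53.28 mol/min
Reaction term: ξ·ΔH°_rxn = 53.28 × 147 = 7832.2 kJ/min
Sensible, feed 137→25 °C: -3290.1 kJ/min
Outlet flows (mol/min): A 90.72, B 53.28, C 53.28
Sensible, products 25→92.8 °C: 2168.7 kJ/min
Q = ΔH = 6710.7 kJ/min = 111.85 kW
Heat supplied = 111.85 kJ/s

Q_in = 112 kJ/s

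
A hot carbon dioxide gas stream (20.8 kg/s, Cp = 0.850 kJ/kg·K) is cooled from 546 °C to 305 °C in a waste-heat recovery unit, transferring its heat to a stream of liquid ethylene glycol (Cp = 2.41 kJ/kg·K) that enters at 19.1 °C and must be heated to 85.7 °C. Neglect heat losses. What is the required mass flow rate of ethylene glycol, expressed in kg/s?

ṁ_c = 26.5 kg/s

Heat released by hot stream: Q = 20.8 × 0.850 × (546 − 305) = 4260.9 kJ/s
Energy balance on cold side (adiabatic exchanger): Q = ṁ_c·Cp_c·(T_c,out − T_c,in)
ṁ_c = 4260.9 / [2.41 × (85.7 − 19.1)] = 26.547 kg/s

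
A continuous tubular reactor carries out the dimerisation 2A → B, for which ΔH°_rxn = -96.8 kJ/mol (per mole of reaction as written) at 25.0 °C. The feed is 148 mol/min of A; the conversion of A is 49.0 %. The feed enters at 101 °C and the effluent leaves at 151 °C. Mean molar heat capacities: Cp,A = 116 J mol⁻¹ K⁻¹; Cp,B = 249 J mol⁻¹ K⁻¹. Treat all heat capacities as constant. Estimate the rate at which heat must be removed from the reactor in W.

Q_out = 42900 W

Extent of reaction ξ = 0.490 × 148 / 2 = 36.26 mol/min
Reaction term: ξ·ΔH°_rxn = 36.26 × -96.8 = -3510 kJ/min
Sensible, feed 101→25 °C: -1304.8 kJ/min
Outlet flows (mol/min): A 75.48, B 36.26
Sensible, products 25→151 °C: 2240.8 kJ/min
Q = ΔH = -2573.9 kJ/min = -42.898 kW
Heat removed = 42898 W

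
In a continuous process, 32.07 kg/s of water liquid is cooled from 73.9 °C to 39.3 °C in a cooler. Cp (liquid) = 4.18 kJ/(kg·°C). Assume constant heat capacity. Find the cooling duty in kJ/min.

Q = ṁ·Cp·ΔT = 32.07 × 4.18 × (39.3 − 73.9) = -4638.2 kJ/s
Cooling duty = 278290 kJ/min

Q_c = 278000 kJ/min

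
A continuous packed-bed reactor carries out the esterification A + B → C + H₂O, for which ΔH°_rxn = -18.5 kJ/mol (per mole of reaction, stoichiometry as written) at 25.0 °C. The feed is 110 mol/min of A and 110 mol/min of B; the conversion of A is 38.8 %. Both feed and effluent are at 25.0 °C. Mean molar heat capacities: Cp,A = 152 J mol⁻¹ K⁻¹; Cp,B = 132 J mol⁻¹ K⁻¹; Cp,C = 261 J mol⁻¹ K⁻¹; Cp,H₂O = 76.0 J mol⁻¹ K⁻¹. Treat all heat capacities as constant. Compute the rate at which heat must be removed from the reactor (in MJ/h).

Extent of reaction ξ = 0.388 × 110 = 42.68 mol/min
Reaction term: ξ·ΔH°_rxn = 42.68 × -18.5 = -789.58 kJ/min
Q = ΔH = -789.58 kJ/min = -13.16 kW
Heat removed = 47.375 MJ/h

Q_out = 47.4 MJ/h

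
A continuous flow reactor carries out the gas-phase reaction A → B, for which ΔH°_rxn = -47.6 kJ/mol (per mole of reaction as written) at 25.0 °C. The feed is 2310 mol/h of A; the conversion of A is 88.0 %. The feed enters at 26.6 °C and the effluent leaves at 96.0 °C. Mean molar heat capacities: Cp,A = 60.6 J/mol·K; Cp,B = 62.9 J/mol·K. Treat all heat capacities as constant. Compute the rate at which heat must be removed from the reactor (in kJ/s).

Extent of reaction ξ = 0.880 × 2310 = 2032.8 mol/h
Reaction term: ξ·ΔH°_rxn = 2032.8 × -47.6 = -96761 kJ/h
Sensible, feed 26.6→25 °C: -223.98 kJ/h
Outlet flows (mol/h): A 277.2, B 2032.8
Sensible, products 25→96.0 °C: 10271 kJ/h
Q = ΔH = -86714 kJ/h = -24.087 kW
Heat removed = 24.087 kJ/s

Q_out = 24.1 kJ/s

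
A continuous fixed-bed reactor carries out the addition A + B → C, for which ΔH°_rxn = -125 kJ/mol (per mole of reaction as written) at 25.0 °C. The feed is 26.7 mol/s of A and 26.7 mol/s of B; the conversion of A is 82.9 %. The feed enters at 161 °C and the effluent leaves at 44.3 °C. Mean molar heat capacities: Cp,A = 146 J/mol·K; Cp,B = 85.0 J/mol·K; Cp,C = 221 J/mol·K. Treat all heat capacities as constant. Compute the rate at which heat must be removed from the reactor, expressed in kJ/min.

Q_out = 209000 kJ/min

Extent of reaction ξ = 0.829 × 26.7 = 22.134 mol/s
Reaction term: ξ·ΔH°_rxn = 22.134 × -125 = -2766.8 kJ/s
Sensible, feed 161→25 °C: -838.81 kJ/s
Outlet flows (mol/s): A 4.5657, B 4.5657, C 22.134
Sensible, products 25→44.3 °C: 114.76 kJ/s
Q = ΔH = -3490.8 kJ/s = -3490.8 kW
Heat removed = 209450 kJ/min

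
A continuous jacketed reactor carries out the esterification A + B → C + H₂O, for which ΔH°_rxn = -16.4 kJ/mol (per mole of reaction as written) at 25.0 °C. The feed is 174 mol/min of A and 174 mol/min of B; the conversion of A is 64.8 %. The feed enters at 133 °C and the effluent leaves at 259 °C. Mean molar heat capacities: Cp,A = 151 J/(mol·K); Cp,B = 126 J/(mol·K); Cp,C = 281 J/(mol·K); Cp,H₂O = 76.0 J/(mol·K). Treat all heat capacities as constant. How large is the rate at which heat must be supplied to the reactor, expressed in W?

Extent of reaction ξ = 0.648 × 174 = 112.75 mol/min
Reaction term: ξ·ΔH°_rxn = 112.75 × -16.4 = -1849.1 kJ/min
Sensible, feed 133→25 °C: -5205.4 kJ/min
Outlet flows (mol/min): A 61.248, B 61.248, C 112.75, H₂O 112.75
Sensible, products 25→259 °C: 13389 kJ/min
Q = ΔH = 6334.5 kJ/min = 105.58 kW
Heat supplied = 105580 W

Q_in = 106000 W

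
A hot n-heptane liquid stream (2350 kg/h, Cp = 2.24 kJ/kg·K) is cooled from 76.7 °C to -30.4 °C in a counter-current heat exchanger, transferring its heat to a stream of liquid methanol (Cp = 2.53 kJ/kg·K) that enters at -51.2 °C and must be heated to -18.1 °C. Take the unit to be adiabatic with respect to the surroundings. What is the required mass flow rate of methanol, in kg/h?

Heat released by hot stream: Q = 2350 × 2.24 × (76.7 − -30.4) = 563770 kJ/h
Energy balance on cold side (adiabatic exchanger): Q = ṁ_c·Cp_c·(T_c,out − T_c,in)
ṁ_c = 563770 / [2.53 × (-18.1 − -51.2)] = 6732.2 kg/h

ṁ_c = 6730 kg/h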